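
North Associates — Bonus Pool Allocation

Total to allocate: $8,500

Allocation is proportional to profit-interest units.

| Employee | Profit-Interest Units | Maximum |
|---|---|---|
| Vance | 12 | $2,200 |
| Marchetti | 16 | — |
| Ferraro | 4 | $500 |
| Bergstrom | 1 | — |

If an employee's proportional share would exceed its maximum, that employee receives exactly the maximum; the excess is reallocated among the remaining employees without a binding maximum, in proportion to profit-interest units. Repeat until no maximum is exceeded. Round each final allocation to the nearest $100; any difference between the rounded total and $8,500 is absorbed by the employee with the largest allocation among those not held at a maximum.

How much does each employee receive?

Vance: $2,200 · Marchetti: $5,500 · Ferraro: $500 · Bergstrom: $300

Profit-interest units total: 33.
Proportional shares (ignoring caps): Vance 3,090.91; Marchetti 4,121.21; Ferraro 1,030.30; Bergstrom 257.58.
Capped: Vance ($2,200), Ferraro ($500); residual $5,800 reallocated over remaining profit-interest units 17.
Remaining shares: Marchetti 5,458.82 → $5,500; Bergstrom 341.18 → $300.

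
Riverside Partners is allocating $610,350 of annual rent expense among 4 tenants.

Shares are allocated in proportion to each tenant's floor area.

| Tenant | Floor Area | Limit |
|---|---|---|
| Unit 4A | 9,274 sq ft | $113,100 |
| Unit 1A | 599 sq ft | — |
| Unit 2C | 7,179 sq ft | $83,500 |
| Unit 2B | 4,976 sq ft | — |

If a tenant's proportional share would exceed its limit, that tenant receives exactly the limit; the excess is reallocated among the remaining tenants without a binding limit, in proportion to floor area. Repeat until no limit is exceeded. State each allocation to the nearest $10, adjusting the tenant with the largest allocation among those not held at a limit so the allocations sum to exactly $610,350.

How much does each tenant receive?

Unit 4A: $113,100 | Unit 1A: $44,450 | Unit 2C: $83,500 | Unit 2B: $369,300

Sum of floor area: 22,028.
Pro-rata shares before constraints: Unit 4A 256,963.22; Unit 1A 16,597.04; Unit 2C 198,915.14; Unit 2B 137,874.60.
Capped: Unit 4A ($113,100), Unit 2C ($83,500); remaining pool $413,750 reallocated over remaining floor area 5,575.
Redistributed shares: Unit 1A 44,454.93 → $44,450; Unit 2B 369,295.07 → $369,300.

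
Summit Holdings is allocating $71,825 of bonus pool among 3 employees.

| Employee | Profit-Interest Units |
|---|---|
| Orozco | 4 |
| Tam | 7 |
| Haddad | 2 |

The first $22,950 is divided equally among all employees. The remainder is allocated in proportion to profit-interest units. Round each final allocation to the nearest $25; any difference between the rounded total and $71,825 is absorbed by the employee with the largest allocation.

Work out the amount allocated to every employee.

First tranche $22,950 split equally: $7,650 each.
Remainder $48,875 by profit-interest units (total 13): Orozco 15,038.46 → $15,050; Tam 26,317.31 → $26,325; Haddad 7,519.23 → $7,525.
Rounding difference −$25 on remainder applied to Tam.
Totals: Orozco $7,650 + $15,050 = $22,700; Tam $7,650 + $26,300 = $33,950; Haddad $7,650 + $7,525 = $15,175.

Orozco: $22,700 · Tam: $33,950 · Haddad: $15,175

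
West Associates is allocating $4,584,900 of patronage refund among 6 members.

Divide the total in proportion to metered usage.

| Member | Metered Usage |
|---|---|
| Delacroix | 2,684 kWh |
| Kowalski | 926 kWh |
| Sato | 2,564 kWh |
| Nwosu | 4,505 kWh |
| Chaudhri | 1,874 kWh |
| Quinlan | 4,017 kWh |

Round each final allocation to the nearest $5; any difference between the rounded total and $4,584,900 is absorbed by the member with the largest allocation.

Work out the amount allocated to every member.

Sum of metered usage: 16,570.
Raw shares: Delacroix 2,684/16,570 × $4,584,900 = 742,659.72; Kowalski 926/16,570 × $4,584,900 = 256,223.14; Sato 2,564/16,570 × $4,584,900 = 709,455.86; Nwosu 4,505/16,570 × $4,584,900 = 1,246,528.33; Chaudhri 1,874/16,570 × $4,584,900 = 518,533.65; Quinlan 4,017/16,570 × $4,584,900 = 1,111,499.29.
At nearest $5: Delacroix $742,660; Kowalski $256,225; Sato $709,455; Nwosu $1,246,530; Chaudhri $518,535; Quinlan $1,111,500. Sum = $4,584,905.
Difference $4,584,900 − $4,584,905 = −$5 applied to largest allocation (Nwosu): Nwosu becomes $1,246,525.

Delacroix: $742,660; Kowalski: $256,225; Sato: $709,455; Nwosu: $1,246,525; Chaudhri: $518,535; Quinlan: $1,111,500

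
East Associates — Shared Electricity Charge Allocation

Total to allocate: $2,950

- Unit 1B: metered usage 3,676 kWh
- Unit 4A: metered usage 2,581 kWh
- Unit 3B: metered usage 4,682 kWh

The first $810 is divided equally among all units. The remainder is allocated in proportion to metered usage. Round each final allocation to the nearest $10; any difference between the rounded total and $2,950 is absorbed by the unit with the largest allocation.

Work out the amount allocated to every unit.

Unit 1B: $990 | Unit 4A: $770 | Unit 3B: $1,190

Equal tier: $810 ÷ 3 = $270 apiece.
Remainder $2,140 by metered usage (total 10,939): Unit 1B 719.14 → $720; Unit 4A 504.92 → $500; Unit 3B 915.94 → $920.
Totals: Unit 1B $270 + $720 = $990; Unit 4A $270 + $500 = $770; Unit 3B $270 + $920 = $1,190.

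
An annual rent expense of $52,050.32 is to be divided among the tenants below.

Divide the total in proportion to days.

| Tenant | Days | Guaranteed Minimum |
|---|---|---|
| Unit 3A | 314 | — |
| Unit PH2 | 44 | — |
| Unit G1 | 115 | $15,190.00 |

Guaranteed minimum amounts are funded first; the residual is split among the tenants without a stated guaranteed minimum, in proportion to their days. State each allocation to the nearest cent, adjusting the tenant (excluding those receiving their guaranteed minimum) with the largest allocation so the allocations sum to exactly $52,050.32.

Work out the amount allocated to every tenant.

Minimums first: Unit G1 $15,190.00. Remaining pool $36,860.32.
Remaining pool split over remaining days 358: Unit 3A 32,330.0013 → $32,330.00; Unit PH2 4,530.3187 → $4,530.32.

Unit 3A: $32,330.00 · Unit PH2: $4,530.32 · Unit G1: $15,190.00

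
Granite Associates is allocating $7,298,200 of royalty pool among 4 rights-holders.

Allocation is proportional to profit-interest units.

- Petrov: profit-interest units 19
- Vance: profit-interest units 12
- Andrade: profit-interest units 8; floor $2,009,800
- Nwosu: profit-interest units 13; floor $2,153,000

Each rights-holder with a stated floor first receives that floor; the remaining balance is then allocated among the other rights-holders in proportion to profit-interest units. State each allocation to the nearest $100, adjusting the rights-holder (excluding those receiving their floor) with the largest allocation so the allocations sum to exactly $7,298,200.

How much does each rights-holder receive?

Petrov: $1,921,700 | Vance: $1,213,700 | Andrade: $2,009,800 | Nwosu: $2,153,000

Fund the minimums — Andrade $2,009,800; Nwosu $2,153,000. Balance $3,135,400.
Balance split over remaining profit-interest units 31: Petrov 1,921,696.77 → $1,921,700; Vance 1,213,703.23 → $1,213,700.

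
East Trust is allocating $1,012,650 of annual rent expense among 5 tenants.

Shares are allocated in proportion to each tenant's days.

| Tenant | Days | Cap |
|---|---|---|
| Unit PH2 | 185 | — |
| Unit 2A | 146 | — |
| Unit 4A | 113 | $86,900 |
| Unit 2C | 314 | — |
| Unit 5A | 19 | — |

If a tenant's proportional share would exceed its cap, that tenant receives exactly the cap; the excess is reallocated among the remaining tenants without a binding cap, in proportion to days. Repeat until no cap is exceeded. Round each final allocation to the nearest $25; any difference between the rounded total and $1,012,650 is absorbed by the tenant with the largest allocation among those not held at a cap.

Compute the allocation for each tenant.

Unit PH2: $257,925 | Unit 2A: $203,550 | Unit 4A: $86,900 | Unit 2C: $437,775 | Unit 5A: $26,500

Sum of days: 777.
Unconstrained shares: Unit PH2 241,107.14; Unit 2A 190,279.15; Unit 4A 147,270.85; Unit 2C 409,230.50; Unit 5A 24,762.36.
Held at cap: Unit 4A ($86,900); balance $925,750 reallocated over remaining days 664.
Remaining shares: Unit PH2 257,927.33 → $257,925; Unit 2A 203,553.46 → $203,550; Unit 2C 437,779.37 → $437,775; Unit 5A 26,489.83 → $26,500.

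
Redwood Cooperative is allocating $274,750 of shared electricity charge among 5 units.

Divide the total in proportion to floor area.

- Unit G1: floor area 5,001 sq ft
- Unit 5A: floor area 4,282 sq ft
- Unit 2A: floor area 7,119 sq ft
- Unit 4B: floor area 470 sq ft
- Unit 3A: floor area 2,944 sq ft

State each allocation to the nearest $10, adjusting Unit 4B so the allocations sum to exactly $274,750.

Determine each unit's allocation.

Unit G1: $69,340 | Unit 5A: $59,370 | Unit 2A: $98,710 | Unit 4B: $6,510 | Unit 3A: $40,820

Combined floor area = 19,816.
Pro-rata amounts: Unit G1 5,001/19,816 × $274,750 = 69,339.16; Unit 5A 4,282/19,816 × $274,750 = 59,370.18; Unit 2A 7,119/19,816 × $274,750 = 98,705.35; Unit 4B 470/19,816 × $274,750 = 6,516.58; Unit 3A 2,944/19,816 × $274,750 = 40,818.73.
At nearest $10: Unit G1 $69,340; Unit 5A $59,370; Unit 2A $98,710; Unit 4B $6,520; Unit 3A $40,820. Sum = $274,760.
Difference $274,750 − $274,760 = −$10 applied to Unit 4B: Unit 4B becomes $6,510.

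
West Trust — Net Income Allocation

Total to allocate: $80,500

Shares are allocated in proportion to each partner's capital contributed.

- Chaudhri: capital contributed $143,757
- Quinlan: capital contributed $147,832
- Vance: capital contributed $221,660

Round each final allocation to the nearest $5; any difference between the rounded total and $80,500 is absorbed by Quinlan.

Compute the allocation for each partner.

Sum of capital contributed: 513,249.
Unrounded shares: Chaudhri 143,757/513,249 × $80,500 = 22,547.42; Quinlan 147,832/513,249 × $80,500 = 23,186.55; Vance 221,660/513,249 × $80,500 = 34,766.03.
At nearest $5: Chaudhri $22,545; Quinlan $23,185; Vance $34,765. Sum = $80,495.
Difference $80,500 − $80,495 = +$5 applied to Quinlan: Quinlan becomes $23,190.

Chaudhri: $22,545; Quinlan: $23,190; Vance: $34,765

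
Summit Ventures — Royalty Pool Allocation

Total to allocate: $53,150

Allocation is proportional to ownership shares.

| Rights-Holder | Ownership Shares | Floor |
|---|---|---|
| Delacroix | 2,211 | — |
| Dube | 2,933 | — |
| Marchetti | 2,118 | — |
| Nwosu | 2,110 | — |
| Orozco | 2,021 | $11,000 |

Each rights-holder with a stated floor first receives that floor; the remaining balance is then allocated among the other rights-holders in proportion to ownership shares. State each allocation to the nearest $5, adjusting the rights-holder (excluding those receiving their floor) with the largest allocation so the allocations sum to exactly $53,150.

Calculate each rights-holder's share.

Delacroix: $9,945 | Dube: $13,190 | Marchetti: $9,525 | Nwosu: $9,490 | Orozco: $11,000

Fund the minimums — Orozco $11,000. Balance $42,150.
Balance split over remaining ownership shares 9,372: Delacroix 9,943.84 → $9,945; Dube 13,190.99 → $13,190; Marchetti 9,525.58 → $9,525; Nwosu 9,489.60 → $9,490.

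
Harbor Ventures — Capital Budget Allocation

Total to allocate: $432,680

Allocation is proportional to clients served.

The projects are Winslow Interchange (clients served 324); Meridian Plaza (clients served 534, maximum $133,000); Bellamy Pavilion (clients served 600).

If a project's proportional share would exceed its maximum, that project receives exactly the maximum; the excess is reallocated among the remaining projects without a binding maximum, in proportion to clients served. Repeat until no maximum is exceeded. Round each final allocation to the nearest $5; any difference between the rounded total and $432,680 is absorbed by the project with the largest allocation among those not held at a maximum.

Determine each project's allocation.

Winslow Interchange: $105,085 · Meridian Plaza: $133,000 · Bellamy Pavilion: $194,595

Combined clients served = 1,458.
Pro-rata shares before constraints: Winslow Interchange 96,151.11; Meridian Plaza 158,471.28; Bellamy Pavilion 178,057.61.
Held at cap: Meridian Plaza ($133,000); residual $299,680 reallocated over remaining clients served 924.
Remaining shares: Winslow Interchange 105,082.60 → $105,085; Bellamy Pavilion 194,597.40 → $194,595.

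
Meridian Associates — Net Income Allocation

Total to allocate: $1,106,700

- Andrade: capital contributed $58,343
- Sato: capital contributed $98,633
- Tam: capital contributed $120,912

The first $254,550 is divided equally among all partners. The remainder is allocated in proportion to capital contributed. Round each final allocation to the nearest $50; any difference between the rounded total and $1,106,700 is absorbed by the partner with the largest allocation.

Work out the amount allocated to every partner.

Andrade: $263,750; Sato: $387,300; Tam: $455,650

$254,550 shared equally gives $84,850 per partner.
Remainder $852,150 by capital contributed (total 277,888): Andrade 178,910.16 → $178,900; Sato 302,460.38 → $302,450; Tam 370,779.45 → $370,800.
Totals: Andrade $84,850 + $178,900 = $263,750; Sato $84,850 + $302,450 = $387,300; Tam $84,850 + $370,800 = $455,650.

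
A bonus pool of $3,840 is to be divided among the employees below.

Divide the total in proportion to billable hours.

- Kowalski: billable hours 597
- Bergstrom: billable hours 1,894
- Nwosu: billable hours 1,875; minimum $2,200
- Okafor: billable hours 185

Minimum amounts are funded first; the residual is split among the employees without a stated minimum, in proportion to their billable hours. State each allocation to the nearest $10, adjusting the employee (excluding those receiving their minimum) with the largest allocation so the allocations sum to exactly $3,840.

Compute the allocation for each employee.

Fund the minimums — Nwosu $2,200. Balance $1,640.
Balance split over remaining billable hours 2,676: Kowalski 365.87 → $370; Bergstrom 1,160.75 → $1,160; Okafor 113.38 → $110.

Kowalski: $370 | Bergstrom: $1,160 | Nwosu: $2,200 | Okafor: $110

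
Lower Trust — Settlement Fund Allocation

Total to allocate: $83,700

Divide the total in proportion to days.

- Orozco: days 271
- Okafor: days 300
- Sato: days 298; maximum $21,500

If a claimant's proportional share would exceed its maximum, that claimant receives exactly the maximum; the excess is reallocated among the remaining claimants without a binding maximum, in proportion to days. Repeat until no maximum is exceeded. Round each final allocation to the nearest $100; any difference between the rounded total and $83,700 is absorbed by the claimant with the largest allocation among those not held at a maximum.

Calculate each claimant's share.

Days total: 869.
Proportional shares (ignoring caps): Orozco 26,102.07; Okafor 28,895.28; Sato 28,702.65.
Held at cap: Sato ($21,500); remaining pool $62,200 reallocated over remaining days 571.
Remaining shares: Orozco 29,520.49 → $29,500; Okafor 32,679.51 → $32,700.

Orozco: $29,500; Okafor: $32,700; Sato: $21,500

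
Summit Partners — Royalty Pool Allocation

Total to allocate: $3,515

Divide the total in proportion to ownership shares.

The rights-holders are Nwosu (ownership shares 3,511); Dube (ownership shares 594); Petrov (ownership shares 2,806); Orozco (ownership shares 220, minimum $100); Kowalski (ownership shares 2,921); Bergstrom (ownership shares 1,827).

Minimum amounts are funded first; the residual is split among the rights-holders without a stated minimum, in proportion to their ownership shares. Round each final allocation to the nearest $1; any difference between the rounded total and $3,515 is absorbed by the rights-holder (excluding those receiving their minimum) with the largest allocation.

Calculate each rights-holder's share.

Nwosu: $1,028 | Dube: $174 | Petrov: $822 | Orozco: $100 | Kowalski: $856 | Bergstrom: $535

Fund the minimums — Orozco $100. Residual $3,415.
Residual split over remaining ownership shares 11,659: Nwosu 1,028.40 → $1,028; Dube 173.99 → $174; Petrov 821.90 → $822; Kowalski 855.58 → $856; Bergstrom 535.14 → $535.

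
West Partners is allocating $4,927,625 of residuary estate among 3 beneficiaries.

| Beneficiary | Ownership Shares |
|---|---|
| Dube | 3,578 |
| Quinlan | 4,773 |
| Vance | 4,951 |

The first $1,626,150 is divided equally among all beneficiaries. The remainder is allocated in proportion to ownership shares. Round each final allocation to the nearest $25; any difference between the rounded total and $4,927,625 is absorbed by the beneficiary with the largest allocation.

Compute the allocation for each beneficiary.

Dube: $1,430,100 | Quinlan: $1,726,675 | Vance: $1,770,850

$1,626,150 shared equally gives $542,050 per beneficiary.
Remainder $3,301,475 by ownership shares (total 13,302): Dube 888,037.70 → $888,050; Quinlan 1,184,629.39 → $1,184,625; Vance 1,228,807.90 → $1,228,800.
Totals: Dube $542,050 + $888,050 = $1,430,100; Quinlan $542,050 + $1,184,625 = $1,726,675; Vance $542,050 + $1,228,800 = $1,770,850.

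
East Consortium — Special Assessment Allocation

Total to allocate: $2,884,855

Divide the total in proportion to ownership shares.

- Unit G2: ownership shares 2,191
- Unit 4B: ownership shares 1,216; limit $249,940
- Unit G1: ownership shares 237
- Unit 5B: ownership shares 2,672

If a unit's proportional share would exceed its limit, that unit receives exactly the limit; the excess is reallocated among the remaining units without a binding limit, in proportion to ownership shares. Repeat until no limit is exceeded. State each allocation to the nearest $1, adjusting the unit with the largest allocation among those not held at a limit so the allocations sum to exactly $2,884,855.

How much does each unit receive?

Ownership shares total: 6,316.
Unconstrained shares: Unit G2 1,000,746.88; Unit 4B 555,412.24; Unit G1 108,250.58; Unit 5B 1,220,445.31.
Cap binds for Unit 4B ($249,940); residual $2,634,915 reallocated over remaining ownership shares 5,100.
Shares after redistribution: Unit G2 1,131,980.15 → $1,131,980; Unit G1 122,446.05 → $122,446; Unit 5B 1,380,488.80 → $1,380,489.

Unit G2: $1,131,980 | Unit 4B: $249,940 | Unit G1: $122,446 | Unit 5B: $1,380,489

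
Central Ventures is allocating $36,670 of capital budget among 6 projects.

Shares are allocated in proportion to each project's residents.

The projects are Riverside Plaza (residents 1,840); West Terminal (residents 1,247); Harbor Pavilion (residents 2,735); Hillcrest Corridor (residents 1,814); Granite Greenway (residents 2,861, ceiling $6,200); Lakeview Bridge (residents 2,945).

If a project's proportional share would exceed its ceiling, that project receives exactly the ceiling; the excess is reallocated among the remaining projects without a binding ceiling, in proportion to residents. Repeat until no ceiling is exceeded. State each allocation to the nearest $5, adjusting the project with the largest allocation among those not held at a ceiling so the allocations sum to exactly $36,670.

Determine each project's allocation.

Sum of residents: 13,442.
Proportional shares (ignoring caps): Riverside Plaza 5,019.55; West Terminal 3,401.84; Harbor Pavilion 7,461.13; Hillcrest Corridor 4,948.62; Granite Greenway 7,804.86; Lakeview Bridge 8,034.01.
Cap binds for Granite Greenway ($6,200); residual $30,470 reallocated over remaining residents 10,581.
Remaining shares: Riverside Plaza 5,298.63 → $5,300; West Terminal 3,590.97 → $3,590; Harbor Pavilion 7,875.95 → $7,875; Hillcrest Corridor 5,223.76 → $5,225; Lakeview Bridge 8,480.69 → $8,480.

Riverside Plaza: $5,300 · West Terminal: $3,590 · Harbor Pavilion: $7,875 · Hillcrest Corridor: $5,225 · Granite Greenway: $6,200 · Lakeview Bridge: $8,480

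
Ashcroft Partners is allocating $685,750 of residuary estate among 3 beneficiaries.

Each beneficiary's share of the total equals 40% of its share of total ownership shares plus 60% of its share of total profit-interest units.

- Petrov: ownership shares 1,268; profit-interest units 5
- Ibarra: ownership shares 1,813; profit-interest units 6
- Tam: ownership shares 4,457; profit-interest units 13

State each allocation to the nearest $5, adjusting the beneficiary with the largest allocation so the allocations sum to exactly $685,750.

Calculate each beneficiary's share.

Totals — ownership shares 7,538, profit-interest units 24.
Blended shares (40% ownership shares + 60% profit-interest units): Petrov 0.1923; Ibarra 0.2462; Tam 0.5615.
Pro-rata amounts: Petrov 131,859.95; Ibarra 168,835.69; Tam 385,054.36.
At nearest $5: Petrov $131,860; Ibarra $168,835; Tam $385,055. Sum = $685,750.
Sum already equals the total — no adjustment.

Petrov: $131,860 | Ibarra: $168,835 | Tam: $385,055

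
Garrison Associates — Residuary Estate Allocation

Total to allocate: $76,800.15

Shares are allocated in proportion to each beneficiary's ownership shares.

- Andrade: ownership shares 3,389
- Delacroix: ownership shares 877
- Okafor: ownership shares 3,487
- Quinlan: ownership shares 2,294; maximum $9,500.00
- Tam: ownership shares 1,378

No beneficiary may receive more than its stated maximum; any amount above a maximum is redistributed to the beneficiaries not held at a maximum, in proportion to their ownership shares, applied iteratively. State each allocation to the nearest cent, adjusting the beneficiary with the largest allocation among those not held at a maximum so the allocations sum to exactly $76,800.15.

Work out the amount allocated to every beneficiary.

Combined ownership shares = 11,425.
Proportional shares (ignoring caps): Andrade 22,781.2436; Delacroix 5,895.2938; Okafor 23,440.0108; Quinlan 15,420.5290; Tam 9,263.0728.
Capped: Quinlan ($9,500.00); remaining pool $67,300.15 reallocated over remaining ownership shares 9,131.
Shares after redistribution: Andrade 24,978.6670 → $24,978.67; Delacroix 6,463.9395 → $6,463.94; Okafor 25,700.9772 → $25,700.98; Tam 10,156.5663 → $10,156.57.
Rounding difference −$0.01 applied to Okafor → $25,700.97.

Andrade: $24,978.67 | Delacroix: $6,463.94 | Okafor: $25,700.97 | Quinlan: $9,500.00 | Tam: $10,156.57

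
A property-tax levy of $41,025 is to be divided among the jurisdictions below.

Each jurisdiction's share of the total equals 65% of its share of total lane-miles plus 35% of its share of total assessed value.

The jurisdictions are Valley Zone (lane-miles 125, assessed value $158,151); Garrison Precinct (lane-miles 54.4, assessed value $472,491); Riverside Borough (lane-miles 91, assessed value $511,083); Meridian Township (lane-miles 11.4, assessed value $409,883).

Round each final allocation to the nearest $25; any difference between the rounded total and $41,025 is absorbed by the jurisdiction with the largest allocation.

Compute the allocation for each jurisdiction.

Totals — lane-miles 281.8, assessed value 1,551,608.
Composite weights (65% lane-miles + 35% assessed value): Valley Zone 0.3240; Garrison Precinct 0.2321; Riverside Borough 0.3252; Meridian Township 0.1188.
Unrounded shares: Valley Zone 13,292.08; Garrison Precinct 9,520.26; Riverside Borough 13,340.79; Meridian Township 4,871.86.
Rounded to nearest $25: Valley Zone $13,300; Garrison Precinct $9,525; Riverside Borough $13,350; Meridian Township $4,875. Sum = $41,050.
Difference $41,025 − $41,050 = −$25 applied to largest allocation (Riverside Borough): Riverside Borough becomes $13,325.

Valley Zone: $13,300 · Garrison Precinct: $9,525 · Riverside Borough: $13,325 · Meridian Township: $4,875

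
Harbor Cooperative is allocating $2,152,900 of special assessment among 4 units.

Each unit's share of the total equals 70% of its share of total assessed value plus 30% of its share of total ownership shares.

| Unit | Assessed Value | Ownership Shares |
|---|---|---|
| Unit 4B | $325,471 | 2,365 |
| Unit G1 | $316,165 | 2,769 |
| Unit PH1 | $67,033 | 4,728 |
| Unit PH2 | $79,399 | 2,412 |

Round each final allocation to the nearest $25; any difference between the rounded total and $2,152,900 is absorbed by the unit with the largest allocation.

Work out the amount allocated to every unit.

Unit 4B: $746,850; Unit G1: $750,325; Unit PH1: $376,975; Unit PH2: $278,750

Assessed value total 788,068; ownership shares total 12,274.
Composite weights (70% assessed value + 30% ownership shares): Unit 4B 0.3469; Unit G1 0.3485; Unit PH1 0.1751; Unit PH2 0.1295.
Proportional shares: Unit 4B 746,849.95; Unit G1 750,312.88; Unit PH1 376,979.88; Unit PH2 278,757.29.
Rounded to nearest $25: Unit 4B $746,850; Unit G1 $750,325; Unit PH1 $376,975; Unit PH2 $278,750. Sum = $2,152,900.
Rounded total matches; no reconciliation needed.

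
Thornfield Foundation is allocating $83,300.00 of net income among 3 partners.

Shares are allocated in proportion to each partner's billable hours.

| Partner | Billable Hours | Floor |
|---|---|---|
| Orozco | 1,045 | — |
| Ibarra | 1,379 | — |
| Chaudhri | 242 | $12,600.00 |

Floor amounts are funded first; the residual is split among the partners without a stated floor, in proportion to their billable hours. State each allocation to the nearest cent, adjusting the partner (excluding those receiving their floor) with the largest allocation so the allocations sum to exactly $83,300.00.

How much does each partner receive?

Fund the minimums — Chaudhri $12,600.00. Balance $70,700.00.
Balance split over remaining billable hours 2,424: Orozco 30,479.1667 → $30,479.17; Ibarra 40,220.8333 → $40,220.83.

Orozco: $30,479.17 · Ibarra: $40,220.83 · Chaudhri: $12,600.00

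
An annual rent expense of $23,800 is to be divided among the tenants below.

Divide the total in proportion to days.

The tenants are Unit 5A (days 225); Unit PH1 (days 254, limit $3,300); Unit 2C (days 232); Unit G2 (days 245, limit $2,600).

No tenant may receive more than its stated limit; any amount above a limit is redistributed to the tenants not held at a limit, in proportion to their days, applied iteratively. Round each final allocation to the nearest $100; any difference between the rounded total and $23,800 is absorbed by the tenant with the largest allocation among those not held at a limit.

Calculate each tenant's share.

Sum of days: 956.
Unconstrained shares: Unit 5A 5,601.46; Unit PH1 6,323.43; Unit 2C 5,775.73; Unit G2 6,099.37.
Capped: Unit PH1 ($3,300), Unit G2 ($2,600); residual $17,900 reallocated over remaining days 457.
Redistributed shares: Unit 5A 8,812.91 → $8,800; Unit 2C 9,087.09 → $9,100.

Unit 5A: $8,800; Unit PH1: $3,300; Unit 2C: $9,100; Unit G2: $2,600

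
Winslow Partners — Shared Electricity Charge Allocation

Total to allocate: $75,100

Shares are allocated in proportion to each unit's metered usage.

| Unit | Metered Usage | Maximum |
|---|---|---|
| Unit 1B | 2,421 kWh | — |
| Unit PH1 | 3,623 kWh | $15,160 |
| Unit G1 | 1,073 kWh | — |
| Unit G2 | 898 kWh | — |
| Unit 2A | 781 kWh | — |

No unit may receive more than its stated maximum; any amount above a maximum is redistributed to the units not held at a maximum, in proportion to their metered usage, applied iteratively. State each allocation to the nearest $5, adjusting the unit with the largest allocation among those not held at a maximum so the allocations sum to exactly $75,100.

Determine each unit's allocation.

Sum of metered usage: 8,796.
Unconstrained shares: Unit 1B 20,670.43; Unit PH1 30,933.07; Unit G1 9,161.24; Unit G2 7,667.10; Unit 2A 6,668.16.
Cap binds for Unit PH1 ($15,160); residual $59,940 reallocated over remaining metered usage 5,173.
Redistributed shares: Unit 1B 28,052.34 → $28,050; Unit G1 12,432.94 → $12,435; Unit G2 10,405.20 → $10,405; Unit 2A 9,049.51 → $9,050.

Unit 1B: $28,050; Unit PH1: $15,160; Unit G1: $12,435; Unit G2: $10,405; Unit 2A: $9,050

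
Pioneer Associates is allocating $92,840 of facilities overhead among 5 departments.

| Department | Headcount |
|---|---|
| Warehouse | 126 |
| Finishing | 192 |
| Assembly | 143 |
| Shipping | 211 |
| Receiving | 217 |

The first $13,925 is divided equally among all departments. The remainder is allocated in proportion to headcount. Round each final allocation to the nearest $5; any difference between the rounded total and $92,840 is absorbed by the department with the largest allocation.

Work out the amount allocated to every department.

$13,925 shared equally gives $2,785 per department.
Remainder $78,915 by headcount (total 889): Warehouse 11,184.80 → $11,185; Finishing 17,043.51 → $17,045; Assembly 12,693.86 → $12,695; Shipping 18,730.11 → $18,730; Receiving 19,262.72 → $19,265.
Rounding difference −$5 on remainder applied to Receiving.
Totals: Warehouse $2,785 + $11,185 = $13,970; Finishing $2,785 + $17,045 = $19,830; Assembly $2,785 + $12,695 = $15,480; Shipping $2,785 + $18,730 = $21,515; Receiving $2,785 + $19,260 = $22,045.

Warehouse: $13,970; Finishing: $19,830; Assembly: $15,480; Shipping: $21,515; Receiving: $22,045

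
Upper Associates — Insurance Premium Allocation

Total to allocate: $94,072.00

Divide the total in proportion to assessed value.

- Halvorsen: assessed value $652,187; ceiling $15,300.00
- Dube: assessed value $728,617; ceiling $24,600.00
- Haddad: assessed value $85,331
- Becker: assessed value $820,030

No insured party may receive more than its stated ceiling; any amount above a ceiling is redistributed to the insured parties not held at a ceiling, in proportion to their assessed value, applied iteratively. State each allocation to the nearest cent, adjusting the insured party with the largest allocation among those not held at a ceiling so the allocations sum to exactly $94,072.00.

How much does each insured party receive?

Sum of assessed value: 2,286,165.
Proportional shares (ignoring caps): Halvorsen 26,836.4425; Dube 29,981.4136; Haddad 3,511.2329; Becker 33,742.9110.
Held at cap: Halvorsen ($15,300.00), Dube ($24,600.00); remaining pool $54,172.00 reallocated over remaining assessed value 905,361.
Remaining shares: Haddad 5,105.7544 → $5,105.75; Becker 49,066.2456 → $49,066.25.

Halvorsen: $15,300.00 | Dube: $24,600.00 | Haddad: $5,105.75 | Becker: $49,066.25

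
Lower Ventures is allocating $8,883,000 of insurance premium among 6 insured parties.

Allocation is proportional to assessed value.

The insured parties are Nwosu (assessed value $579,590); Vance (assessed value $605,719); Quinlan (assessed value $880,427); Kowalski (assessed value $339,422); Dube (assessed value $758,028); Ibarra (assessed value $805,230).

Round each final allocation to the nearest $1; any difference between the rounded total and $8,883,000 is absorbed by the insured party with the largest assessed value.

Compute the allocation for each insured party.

Combined assessed value = 3,968,416.
Unrounded shares: Nwosu 579,590/3,968,416 × $8,883,000 = 1,297,368.51; Vance 605,719/3,968,416 × $8,883,000 = 1,355,856.31; Quinlan 880,427/3,968,416 × $8,883,000 = 1,970,769.46; Kowalski 339,422/3,968,416 × $8,883,000 = 759,770.55; Dube 758,028/3,968,416 × $8,883,000 = 1,696,788.52; Ibarra 805,230/3,968,416 × $8,883,000 = 1,802,446.64.
After rounding ($1): Nwosu $1,297,369; Vance $1,355,856; Quinlan $1,970,769; Kowalski $759,771; Dube $1,696,789; Ibarra $1,802,447. Sum = $8,883,001.
Difference $8,883,000 − $8,883,001 = −$1 applied to largest assessed value (Quinlan): Quinlan becomes $1,970,768.

Nwosu: $1,297,369 · Vance: $1,355,856 · Quinlan: $1,970,768 · Kowalski: $759,771 · Dube: $1,696,789 · Ibarra: $1,802,447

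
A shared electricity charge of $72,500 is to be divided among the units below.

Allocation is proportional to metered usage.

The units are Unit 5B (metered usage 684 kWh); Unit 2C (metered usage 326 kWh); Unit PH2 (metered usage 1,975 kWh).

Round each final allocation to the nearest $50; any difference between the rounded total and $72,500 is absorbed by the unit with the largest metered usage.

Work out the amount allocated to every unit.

Metered usage total: 2,985.
Proportional shares: Unit 5B 684/2,985 × $72,500 = 16,613.07; Unit 2C 326/2,985 × $72,500 = 7,917.92; Unit PH2 1,975/2,985 × $72,500 = 47,969.01.
At nearest $50: Unit 5B $16,600; Unit 2C $7,900; Unit PH2 $47,950. Sum = $72,450.
Difference $72,500 − $72,450 = +$50 applied to largest metered usage (Unit PH2): Unit PH2 becomes $48,000.

Unit 5B: $16,600 | Unit 2C: $7,900 | Unit PH2: $48,000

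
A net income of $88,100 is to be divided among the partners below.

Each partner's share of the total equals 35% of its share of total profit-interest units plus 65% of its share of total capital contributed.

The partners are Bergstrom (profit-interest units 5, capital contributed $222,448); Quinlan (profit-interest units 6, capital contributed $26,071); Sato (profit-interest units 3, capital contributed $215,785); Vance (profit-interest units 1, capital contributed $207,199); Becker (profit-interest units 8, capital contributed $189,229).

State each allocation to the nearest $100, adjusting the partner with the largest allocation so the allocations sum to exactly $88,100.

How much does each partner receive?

Bergstrom: $21,500; Quinlan: $9,800; Sato: $18,400; Vance: $15,100; Becker: $23,300

Totals — profit-interest units 23, capital contributed 860,732.
Combined weights (35% profit-interest units + 65% capital contributed): Bergstrom 0.2441; Quinlan 0.1110; Sato 0.2086; Vance 0.1717; Becker 0.2646.
Proportional shares: Bergstrom 21,502.86; Quinlan 9,778.43; Sato 18,378.26; Vance 15,125.72; Becker 23,314.73.
After rounding ($100): Bergstrom $21,500; Quinlan $9,800; Sato $18,400; Vance $15,100; Becker $23,300. Sum = $88,100.
Rounded total matches; no reconciliation needed.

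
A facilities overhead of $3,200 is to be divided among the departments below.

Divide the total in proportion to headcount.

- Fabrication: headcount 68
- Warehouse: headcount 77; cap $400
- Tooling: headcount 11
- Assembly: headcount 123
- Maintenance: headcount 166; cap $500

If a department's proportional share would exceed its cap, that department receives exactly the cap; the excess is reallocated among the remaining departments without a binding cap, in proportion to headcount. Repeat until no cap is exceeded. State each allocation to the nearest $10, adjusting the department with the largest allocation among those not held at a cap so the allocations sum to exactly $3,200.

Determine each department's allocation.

Combined headcount = 445.
Unconstrained shares: Fabrication 488.99; Warehouse 553.71; Tooling 79.10; Assembly 884.49; Maintenance 1,193.71.
Held at cap: Warehouse ($400), Maintenance ($500); residual $2,300 reallocated over remaining headcount 202.
Redistributed shares: Fabrication 774.26 → $770; Tooling 125.25 → $130; Assembly 1,400.50 → $1,400.

Fabrication: $770 | Warehouse: $400 | Tooling: $130 | Assembly: $1,400 | Maintenance: $500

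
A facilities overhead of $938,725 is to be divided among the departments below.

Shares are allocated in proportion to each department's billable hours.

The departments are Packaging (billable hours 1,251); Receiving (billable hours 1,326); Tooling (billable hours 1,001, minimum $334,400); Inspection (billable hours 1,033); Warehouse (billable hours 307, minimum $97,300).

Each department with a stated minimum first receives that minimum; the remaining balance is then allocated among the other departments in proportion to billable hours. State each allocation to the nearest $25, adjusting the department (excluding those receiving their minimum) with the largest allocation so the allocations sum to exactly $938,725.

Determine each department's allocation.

Guaranteed amounts: Tooling $334,400; Warehouse $97,300. Residual $507,025.
Residual split over remaining billable hours 3,610: Packaging 175,703.12 → $175,700; Receiving 186,236.88 → $186,225; Inspection 145,084.99 → $145,075.
Rounding difference +$25 applied to Receiving → $186,250.

Packaging: $175,700; Receiving: $186,250; Tooling: $334,400; Inspection: $145,075; Warehouse: $97,300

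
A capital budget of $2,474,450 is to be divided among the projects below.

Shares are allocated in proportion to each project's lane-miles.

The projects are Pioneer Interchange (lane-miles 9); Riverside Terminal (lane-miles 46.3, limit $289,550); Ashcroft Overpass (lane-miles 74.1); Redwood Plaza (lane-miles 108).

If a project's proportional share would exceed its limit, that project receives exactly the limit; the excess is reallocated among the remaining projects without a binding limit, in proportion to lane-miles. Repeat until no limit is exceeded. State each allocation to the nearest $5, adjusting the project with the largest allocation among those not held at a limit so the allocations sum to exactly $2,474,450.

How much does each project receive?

Pioneer Interchange: $102,900; Riverside Terminal: $289,550; Ashcroft Overpass: $847,205; Redwood Plaza: $1,234,795

Total lane-miles = 237.4.
Proportional shares (ignoring caps): Pioneer Interchange 93,808.13; Riverside Terminal 482,590.71; Ashcroft Overpass 772,353.60; Redwood Plaza 1,125,697.56.
Cap binds for Riverside Terminal ($289,550); balance $2,184,900 reallocated over remaining lane-miles 191.1.
Shares after redistribution: Pioneer Interchange 102,899.53 → $102,900; Ashcroft Overpass 847,206.12 → $847,205; Redwood Plaza 1,234,794.35 → $1,234,795.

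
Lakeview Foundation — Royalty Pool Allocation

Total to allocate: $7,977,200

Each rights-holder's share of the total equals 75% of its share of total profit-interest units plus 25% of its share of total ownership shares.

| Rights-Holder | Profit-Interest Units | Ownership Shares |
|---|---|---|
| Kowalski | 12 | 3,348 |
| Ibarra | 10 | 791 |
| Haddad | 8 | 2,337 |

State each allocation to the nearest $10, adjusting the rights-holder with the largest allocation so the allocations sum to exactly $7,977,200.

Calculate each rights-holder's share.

Totals — profit-interest units 30, ownership shares 6,476.
Composite weights (75% profit-interest units + 25% ownership shares): Kowalski 0.4292; Ibarra 0.2805; Haddad 0.2902.
Proportional shares: Kowalski 3,424,184.77; Ibarra 2,237,890.38; Haddad 2,315,124.85.
Rounded to nearest $10: Kowalski $3,424,180; Ibarra $2,237,890; Haddad $2,315,120. Sum = $7,977,190.
Difference $7,977,200 − $7,977,190 = +$10 applied to largest allocation (Kowalski): Kowalski becomes $3,424,190.

Kowalski: $3,424,190 · Ibarra: $2,237,890 · Haddad: $2,315,120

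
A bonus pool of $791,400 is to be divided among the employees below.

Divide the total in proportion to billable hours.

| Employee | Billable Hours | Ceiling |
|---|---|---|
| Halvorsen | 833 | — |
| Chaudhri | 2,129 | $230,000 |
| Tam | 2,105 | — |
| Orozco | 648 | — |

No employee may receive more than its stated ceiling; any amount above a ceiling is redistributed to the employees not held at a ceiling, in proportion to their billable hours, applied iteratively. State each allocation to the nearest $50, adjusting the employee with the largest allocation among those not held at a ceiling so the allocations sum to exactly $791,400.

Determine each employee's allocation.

Total billable hours = 5,715.
Proportional shares (ignoring caps): Halvorsen 115,351.92; Chaudhri 294,819.00; Tam 291,495.54; Orozco 89,733.54.
Capped: Chaudhri ($230,000); residual $561,400 reallocated over remaining billable hours 3,586.
Remaining shares: Halvorsen 130,408.87 → $130,400; Tam 329,544.62 → $329,550; Orozco 101,446.51 → $101,450.

Halvorsen: $130,400 · Chaudhri: $230,000 · Tam: $329,550 · Orozco: $101,450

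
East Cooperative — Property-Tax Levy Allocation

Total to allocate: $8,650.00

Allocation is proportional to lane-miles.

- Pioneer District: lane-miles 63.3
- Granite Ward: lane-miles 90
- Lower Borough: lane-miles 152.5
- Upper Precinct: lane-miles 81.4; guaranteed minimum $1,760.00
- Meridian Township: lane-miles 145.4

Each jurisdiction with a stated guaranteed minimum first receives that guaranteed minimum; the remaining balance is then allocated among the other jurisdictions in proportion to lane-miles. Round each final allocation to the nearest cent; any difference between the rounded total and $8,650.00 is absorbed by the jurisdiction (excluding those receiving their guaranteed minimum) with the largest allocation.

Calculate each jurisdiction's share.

Minimums first: Upper Precinct $1,760.00. Remaining pool $6,890.00.
Remaining pool split over remaining lane-miles 451.2: Pioneer District 966.6157 → $966.62; Granite Ward 1,374.3351 → $1,374.34; Lower Borough 2,328.7345 → $2,328.73; Meridian Township 2,220.3147 → $2,220.31.

Pioneer District: $966.62; Granite Ward: $1,374.34; Lower Borough: $2,328.73; Upper Precinct: $1,760.00; Meridian Township: $2,220.31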